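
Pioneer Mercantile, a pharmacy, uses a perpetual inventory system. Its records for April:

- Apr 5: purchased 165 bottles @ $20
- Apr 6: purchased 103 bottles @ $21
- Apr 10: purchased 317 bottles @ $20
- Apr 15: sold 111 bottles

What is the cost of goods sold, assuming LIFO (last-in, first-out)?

COGS = $2,220

Apr 15, 111 sold [LIFO — newest first]: 111 @ $20 = $2,220
Ending inventory: 165 @ $20 + 103 @ $21 + 206 @ $20 = $9,583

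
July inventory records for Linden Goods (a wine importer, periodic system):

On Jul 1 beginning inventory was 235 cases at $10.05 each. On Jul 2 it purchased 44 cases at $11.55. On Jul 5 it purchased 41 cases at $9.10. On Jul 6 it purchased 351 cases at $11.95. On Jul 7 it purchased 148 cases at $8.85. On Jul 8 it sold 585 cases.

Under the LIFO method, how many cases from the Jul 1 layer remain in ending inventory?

Jul 8, 585 sold [LIFO — newest first]: 148 @ $8.85 + 351 @ $11.95 + 41 @ $9.10 + 44 @ $11.55 + 1 @ $10.05 = $6,395.60
Ending inventory: 234 @ $10.05 = $2,351.70

234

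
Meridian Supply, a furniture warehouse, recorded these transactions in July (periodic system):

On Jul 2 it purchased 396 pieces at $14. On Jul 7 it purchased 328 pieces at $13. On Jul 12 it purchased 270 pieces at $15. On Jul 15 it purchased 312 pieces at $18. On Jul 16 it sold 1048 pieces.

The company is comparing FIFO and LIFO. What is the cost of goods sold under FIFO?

COGS = $14,830

FIFO COGS: 396 @ $14 + 328 @ $13 + 270 @ $15 + 54 @ $18 = $14,830
LIFO COGS: 312 @ $18 + 270 @ $15 + 328 @ $13 + 138 @ $14 = $15,862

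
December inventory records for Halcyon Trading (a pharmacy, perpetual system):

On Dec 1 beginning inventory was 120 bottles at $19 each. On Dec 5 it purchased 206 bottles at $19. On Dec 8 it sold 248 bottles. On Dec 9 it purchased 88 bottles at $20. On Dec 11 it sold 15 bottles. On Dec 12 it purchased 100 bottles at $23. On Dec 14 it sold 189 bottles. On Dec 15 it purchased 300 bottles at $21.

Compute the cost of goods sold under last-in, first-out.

Dec 8, 248 sold [LIFO — newest first]: 206 @ $19 + 42 @ $19 = $4,712
Dec 11, 15 sold [LIFO — newest first]: 15 @ $20 = $300
Dec 14, 189 sold [LIFO — newest first]: 100 @ $23 + 73 @ $20 + 16 @ $19 = $4,064
Total COGS = $4,712 + $300 + $4,064 = $9,076
Ending inventory: 62 @ $19 + 300 @ $21 = $7,478

COGS = $9,076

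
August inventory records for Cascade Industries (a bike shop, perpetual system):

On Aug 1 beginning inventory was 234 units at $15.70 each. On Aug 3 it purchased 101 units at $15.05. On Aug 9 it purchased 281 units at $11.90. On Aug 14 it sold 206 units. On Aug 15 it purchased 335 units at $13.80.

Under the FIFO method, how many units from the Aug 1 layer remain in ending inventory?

28

Aug 14, 206 sold [FIFO — oldest first]: 206 @ $15.70 = $3,234.20
Ending inventory: 28 @ $15.70 + 101 @ $15.05 + 281 @ $11.90 + 335 @ $13.80 = $9,926.55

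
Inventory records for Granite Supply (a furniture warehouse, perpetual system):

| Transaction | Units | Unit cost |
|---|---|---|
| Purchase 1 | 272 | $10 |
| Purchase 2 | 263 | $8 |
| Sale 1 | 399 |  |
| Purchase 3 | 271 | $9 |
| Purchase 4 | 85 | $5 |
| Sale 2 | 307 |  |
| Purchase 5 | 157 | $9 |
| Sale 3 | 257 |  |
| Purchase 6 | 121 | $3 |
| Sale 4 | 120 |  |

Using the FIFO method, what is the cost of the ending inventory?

Sale 1 (399) [FIFO — oldest first]: 272 @ $10 + 127 @ $8 = $3,736
Sale 2 (307) [FIFO — oldest first]: 136 @ $8 + 171 @ $9 = $2,627
Sale 3 (257) [FIFO — oldest first]: 100 @ $9 + 85 @ $5 + 72 @ $9 = $1,973
Sale 4 (120) [FIFO — oldest first]: 85 @ $9 + 35 @ $3 = $870
Total COGS = $3,736 + $2,627 + $1,973 + $870 = $9,206
Ending inventory: 86 @ $3 = $258

Ending inventory = $258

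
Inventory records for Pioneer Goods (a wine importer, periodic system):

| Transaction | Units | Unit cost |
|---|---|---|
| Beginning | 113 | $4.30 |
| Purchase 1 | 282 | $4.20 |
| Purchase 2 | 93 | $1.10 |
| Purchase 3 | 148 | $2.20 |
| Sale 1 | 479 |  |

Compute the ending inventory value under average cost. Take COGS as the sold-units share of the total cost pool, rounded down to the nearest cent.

Ending inventory = $517.96

Sale 1, sell 479: 479/636 × $2,098.20 → $1,580.24
Ending inventory (cost pool remaining) = $517.96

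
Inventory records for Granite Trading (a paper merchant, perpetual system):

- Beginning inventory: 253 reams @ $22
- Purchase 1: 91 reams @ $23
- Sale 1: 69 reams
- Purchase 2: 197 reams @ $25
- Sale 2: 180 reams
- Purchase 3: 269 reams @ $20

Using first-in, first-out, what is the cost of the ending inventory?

Ending inventory = $12,486

Sale 1 (69) [FIFO — oldest first]: 69 @ $22 = $1,518
Sale 2 (180) [FIFO — oldest first]: 180 @ $22 = $3,960
Total COGS = $1,518 + $3,960 = $5,478
Ending inventory: 4 @ $22 + 91 @ $23 + 197 @ $25 + 269 @ $20 = $12,486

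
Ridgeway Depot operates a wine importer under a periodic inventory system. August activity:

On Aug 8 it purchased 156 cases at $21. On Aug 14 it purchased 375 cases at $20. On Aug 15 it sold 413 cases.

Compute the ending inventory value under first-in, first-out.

Ending inventory = $2,360

Aug 15, 413 sold [FIFO — oldest first]: 156 @ $21 + 257 @ $20 = $8,416
Ending inventory: 118 @ $20 = $2,360
Check: goods available $10,776 = COGS $8,416 + ending $2,360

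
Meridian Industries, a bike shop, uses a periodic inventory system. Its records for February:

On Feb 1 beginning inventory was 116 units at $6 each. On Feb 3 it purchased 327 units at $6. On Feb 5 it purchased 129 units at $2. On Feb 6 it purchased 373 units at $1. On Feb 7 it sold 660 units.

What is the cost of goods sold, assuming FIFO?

COGS = $3,004

Feb 7, 660 sold [FIFO — oldest first]: 116 @ $6 + 327 @ $6 + 129 @ $2 + 88 @ $1 = $3,004
Ending inventory: 285 @ $1 = $285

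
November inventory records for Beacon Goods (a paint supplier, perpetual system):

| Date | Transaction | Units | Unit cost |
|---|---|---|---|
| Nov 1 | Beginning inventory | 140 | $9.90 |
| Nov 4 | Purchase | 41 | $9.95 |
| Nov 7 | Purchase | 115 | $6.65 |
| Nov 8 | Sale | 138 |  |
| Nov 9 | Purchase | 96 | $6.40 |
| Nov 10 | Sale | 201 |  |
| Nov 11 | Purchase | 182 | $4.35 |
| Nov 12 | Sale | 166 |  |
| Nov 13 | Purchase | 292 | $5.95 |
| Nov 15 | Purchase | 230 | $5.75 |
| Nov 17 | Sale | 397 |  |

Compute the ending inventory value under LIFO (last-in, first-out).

Ending inventory = $1,338.05

Nov 8, 138 sold [LIFO — newest first]: 115 @ $6.65 + 23 @ $9.95 = $993.60
Nov 10, 201 sold [LIFO — newest first]: 96 @ $6.40 + 18 @ $9.95 + 87 @ $9.90 = $1,654.80
Nov 12, 166 sold [LIFO — newest first]: 166 @ $4.35 = $722.10
Nov 17, 397 sold [LIFO — newest first]: 230 @ $5.75 + 167 @ $5.95 = $2,316.15
Total COGS = $993.60 + $1,654.80 + $722.10 + $2,316.15 = $5,686.65
Ending inventory: 53 @ $9.90 + 16 @ $4.35 + 125 @ $5.95 = $1,338.05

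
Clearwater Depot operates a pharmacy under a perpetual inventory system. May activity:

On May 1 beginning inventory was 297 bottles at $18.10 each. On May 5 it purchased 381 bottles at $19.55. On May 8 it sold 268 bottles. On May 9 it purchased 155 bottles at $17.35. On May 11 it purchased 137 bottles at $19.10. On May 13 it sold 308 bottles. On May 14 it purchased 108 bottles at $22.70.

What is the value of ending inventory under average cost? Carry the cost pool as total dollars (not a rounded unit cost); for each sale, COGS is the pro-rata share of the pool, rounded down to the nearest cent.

Ending inventory = $9,782.15

After May 1: 297 on hand, pool $5,375.70 (≈ $18.1000 each)
After May 5: 678 on hand, pool $12,824.25 (≈ $18.9148 each)
May 8, sell 268: 268/678 × $12,824.25 → $5,069.17
After May 9: 565 on hand, pool $10,444.33 (≈ $18.4855 each)
After May 11: 702 on hand, pool $13,061.03 (≈ $18.6055 each)
May 13, sell 308: 308/702 × $13,061.03 → $5,730.48
After May 14: 502 on hand, pool $9,782.15 (≈ $19.4864 each)
Total COGS = $5,069.17 + $5,730.48 = $10,799.65
Ending inventory (cost pool remaining) = $9,782.15
Check: goods available $20,581.80 = COGS $10,799.65 + ending $9,782.15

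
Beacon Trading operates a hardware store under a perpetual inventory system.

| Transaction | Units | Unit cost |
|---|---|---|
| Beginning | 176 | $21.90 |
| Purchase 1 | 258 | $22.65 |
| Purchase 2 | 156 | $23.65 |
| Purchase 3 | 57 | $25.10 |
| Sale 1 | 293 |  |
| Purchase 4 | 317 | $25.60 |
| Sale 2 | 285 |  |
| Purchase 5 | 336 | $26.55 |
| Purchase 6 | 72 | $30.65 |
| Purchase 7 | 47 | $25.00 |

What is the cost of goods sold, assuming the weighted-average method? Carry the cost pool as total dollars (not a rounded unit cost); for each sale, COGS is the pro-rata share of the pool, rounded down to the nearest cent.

After Beginning: 176 on hand, pool $3,854.40 (≈ $21.9000 each)
After Purchase 1: 434 on hand, pool $9,698.10 (≈ $22.3459 each)
After Purchase 2: 590 on hand, pool $13,387.50 (≈ $22.6907 each)
After Purchase 3: 647 on hand, pool $14,818.20 (≈ $22.9029 each)
Sale 1, sell 293: 293/647 × $14,818.20 → $6,710.56
After Purchase 4: 671 on hand, pool $16,222.84 (≈ $24.1771 each)
Sale 2, sell 285: 285/671 × $16,222.84 → $6,890.47
After Purchase 5: 722 on hand, pool $18,253.17 (≈ $25.2814 each)
After Purchase 6: 794 on hand, pool $20,459.97 (≈ $25.7682 each)
After Purchase 7: 841 on hand, pool $21,634.97 (≈ $25.7253 each)
Total COGS = $6,710.56 + $6,890.47 = $13,601.03
Ending inventory (cost pool remaining) = $21,634.97

COGS = $13,601.03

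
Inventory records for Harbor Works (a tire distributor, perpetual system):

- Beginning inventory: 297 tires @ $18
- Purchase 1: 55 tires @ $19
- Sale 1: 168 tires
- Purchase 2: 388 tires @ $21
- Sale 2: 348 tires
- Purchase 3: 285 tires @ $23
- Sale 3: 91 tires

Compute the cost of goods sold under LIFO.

COGS = $12,480

Sale 1 (168) [LIFO — newest first]: 55 @ $19 + 113 @ $18 = $3,079
Sale 2 (348) [LIFO — newest first]: 348 @ $21 = $7,308
Sale 3 (91) [LIFO — newest first]: 91 @ $23 = $2,093
Total COGS = $3,079 + $7,308 + $2,093 = $12,480
Ending inventory: 184 @ $18 + 40 @ $21 + 194 @ $23 = $8,614
Check: goods available $21,094 = COGS $12,480 + ending $8,614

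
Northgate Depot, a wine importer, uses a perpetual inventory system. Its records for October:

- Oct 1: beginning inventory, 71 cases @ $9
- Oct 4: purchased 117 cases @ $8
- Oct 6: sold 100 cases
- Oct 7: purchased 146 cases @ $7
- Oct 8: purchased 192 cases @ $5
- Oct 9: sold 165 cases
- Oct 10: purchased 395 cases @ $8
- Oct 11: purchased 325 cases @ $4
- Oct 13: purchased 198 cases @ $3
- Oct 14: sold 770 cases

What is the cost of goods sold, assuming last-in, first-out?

Oct 6, 100 sold [LIFO — newest first]: 100 @ $8 = $800
Oct 9, 165 sold [LIFO — newest first]: 165 @ $5 = $825
Oct 14, 770 sold [LIFO — newest first]: 198 @ $3 + 325 @ $4 + 247 @ $8 = $3,870
Total COGS = $800 + $825 + $3,870 = $5,495
Ending inventory: 71 @ $9 + 17 @ $8 + 146 @ $7 + 27 @ $5 + 148 @ $8 = $3,116

COGS = $5,495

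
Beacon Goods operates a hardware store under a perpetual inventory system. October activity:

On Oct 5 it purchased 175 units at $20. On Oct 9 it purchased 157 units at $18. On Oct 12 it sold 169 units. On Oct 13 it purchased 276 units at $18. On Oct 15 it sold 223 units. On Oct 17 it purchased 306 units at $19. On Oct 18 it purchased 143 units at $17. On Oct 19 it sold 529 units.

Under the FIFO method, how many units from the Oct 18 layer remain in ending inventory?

136

Oct 12, 169 sold [FIFO — oldest first]: 169 @ $20 = $3,380
Oct 15, 223 sold [FIFO — oldest first]: 6 @ $20 + 157 @ $18 + 60 @ $18 = $4,026
Oct 19, 529 sold [FIFO — oldest first]: 216 @ $18 + 306 @ $19 + 7 @ $17 = $9,821
Total COGS = $3,380 + $4,026 + $9,821 = $17,227
Ending inventory: 136 @ $17 = $2,312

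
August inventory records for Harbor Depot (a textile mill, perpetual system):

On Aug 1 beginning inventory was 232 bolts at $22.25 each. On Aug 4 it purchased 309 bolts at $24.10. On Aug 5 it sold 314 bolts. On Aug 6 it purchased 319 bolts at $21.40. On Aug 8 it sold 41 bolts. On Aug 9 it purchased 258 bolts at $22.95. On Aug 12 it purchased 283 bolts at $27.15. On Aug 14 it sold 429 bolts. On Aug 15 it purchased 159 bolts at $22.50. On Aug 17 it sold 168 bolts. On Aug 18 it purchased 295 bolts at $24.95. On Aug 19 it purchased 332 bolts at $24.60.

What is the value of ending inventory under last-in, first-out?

Ending inventory = $28,891.25

Aug 5, 314 sold [LIFO — newest first]: 309 @ $24.10 + 5 @ $22.25 = $7,558.15
Aug 8, 41 sold [LIFO — newest first]: 41 @ $21.40 = $877.40
Aug 14, 429 sold [LIFO — newest first]: 283 @ $27.15 + 146 @ $22.95 = $11,034.15
Aug 17, 168 sold [LIFO — newest first]: 159 @ $22.50 + 9 @ $22.95 = $3,784.05
Total COGS = $7,558.15 + $877.40 + $11,034.15 + $3,784.05 = $23,253.75
Ending inventory: 227 @ $22.25 + 278 @ $21.40 + 103 @ $22.95 + 295 @ $24.95 + 332 @ $24.60 = $28,891.25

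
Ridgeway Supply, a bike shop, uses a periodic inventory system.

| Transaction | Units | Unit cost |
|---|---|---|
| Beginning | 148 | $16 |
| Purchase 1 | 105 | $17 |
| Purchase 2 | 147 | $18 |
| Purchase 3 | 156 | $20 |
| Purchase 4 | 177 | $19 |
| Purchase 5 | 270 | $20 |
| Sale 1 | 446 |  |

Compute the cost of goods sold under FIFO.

Sale 1 (446) [FIFO — oldest first]: 148 @ $16 + 105 @ $17 + 147 @ $18 + 46 @ $20 = $7,719
Ending inventory: 110 @ $20 + 177 @ $19 + 270 @ $20 = $10,963
Check: goods available $18,682 = COGS $7,719 + ending $10,963

COGS = $7,719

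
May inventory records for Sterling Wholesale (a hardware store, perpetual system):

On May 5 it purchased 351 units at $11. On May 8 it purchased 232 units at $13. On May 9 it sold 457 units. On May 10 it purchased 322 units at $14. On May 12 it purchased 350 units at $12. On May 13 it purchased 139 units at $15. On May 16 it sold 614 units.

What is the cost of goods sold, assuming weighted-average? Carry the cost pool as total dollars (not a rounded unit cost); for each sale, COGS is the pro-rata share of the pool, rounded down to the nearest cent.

COGS = $13,437.11

After May 5: 351 on hand, pool $3,861.00 (≈ $11.0000 each)
After May 8: 583 on hand, pool $6,877.00 (≈ $11.7959 each)
May 9, sell 457: 457/583 × $6,877.00 → $5,390.71
After May 10: 448 on hand, pool $5,994.29 (≈ $13.3801 each)
After May 12: 798 on hand, pool $10,194.29 (≈ $12.7748 each)
After May 13: 937 on hand, pool $12,279.29 (≈ $13.1049 each)
May 16, sell 614: 614/937 × $12,279.29 → $8,046.40
Total COGS = $5,390.71 + $8,046.40 = $13,437.11
Ending inventory (cost pool remaining) = $4,232.89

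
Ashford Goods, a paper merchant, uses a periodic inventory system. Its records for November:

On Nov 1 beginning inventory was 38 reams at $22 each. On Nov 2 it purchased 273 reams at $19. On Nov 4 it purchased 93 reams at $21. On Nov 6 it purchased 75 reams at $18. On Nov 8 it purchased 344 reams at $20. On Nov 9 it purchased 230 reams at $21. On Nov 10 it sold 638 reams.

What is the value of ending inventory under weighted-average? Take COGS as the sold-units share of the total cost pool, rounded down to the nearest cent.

Ending inventory = $8,290.55

Nov 10, sell 638: 638/1053 × $21,036.00 → $12,745.45
Ending inventory (cost pool remaining) = $8,290.55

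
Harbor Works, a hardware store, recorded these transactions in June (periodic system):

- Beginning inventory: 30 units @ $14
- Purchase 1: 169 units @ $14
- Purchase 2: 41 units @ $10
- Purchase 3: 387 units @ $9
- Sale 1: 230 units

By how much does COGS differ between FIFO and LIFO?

$1,026

FIFO COGS: 30 @ $14 + 169 @ $14 + 31 @ $10 = $3,096
LIFO COGS: 230 @ $9 = $2,070
Difference = |$3,096 − $2,070| = $1,026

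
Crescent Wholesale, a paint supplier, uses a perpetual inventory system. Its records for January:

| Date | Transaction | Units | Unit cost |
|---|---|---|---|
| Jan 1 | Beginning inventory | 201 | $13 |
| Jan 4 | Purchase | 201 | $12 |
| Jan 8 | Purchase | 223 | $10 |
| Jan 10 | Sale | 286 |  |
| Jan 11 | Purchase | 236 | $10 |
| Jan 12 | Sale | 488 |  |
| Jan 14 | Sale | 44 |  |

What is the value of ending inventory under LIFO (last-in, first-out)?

Ending inventory = $559

Jan 10, 286 sold [LIFO — newest first]: 223 @ $10 + 63 @ $12 = $2,986
Jan 12, 488 sold [LIFO — newest first]: 236 @ $10 + 138 @ $12 + 114 @ $13 = $5,498
Jan 14, 44 sold [LIFO — newest first]: 44 @ $13 = $572
Total COGS = $2,986 + $5,498 + $572 = $9,056
Ending inventory: 43 @ $13 = $559
Check: goods available $9,615 = COGS $9,056 + ending $559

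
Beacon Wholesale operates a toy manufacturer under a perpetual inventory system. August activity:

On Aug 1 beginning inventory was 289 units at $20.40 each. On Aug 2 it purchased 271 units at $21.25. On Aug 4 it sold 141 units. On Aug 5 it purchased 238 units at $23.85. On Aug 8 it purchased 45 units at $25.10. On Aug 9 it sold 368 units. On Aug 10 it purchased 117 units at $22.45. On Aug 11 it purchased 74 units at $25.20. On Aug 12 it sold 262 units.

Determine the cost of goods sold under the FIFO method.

COGS = $16,686.70

Aug 4, 141 sold [FIFO — oldest first]: 141 @ $20.40 = $2,876.40
Aug 9, 368 sold [FIFO — oldest first]: 148 @ $20.40 + 220 @ $21.25 = $7,694.20
Aug 12, 262 sold [FIFO — oldest first]: 51 @ $21.25 + 211 @ $23.85 = $6,116.10
Total COGS = $2,876.40 + $7,694.20 + $6,116.10 = $16,686.70
Ending inventory: 27 @ $23.85 + 45 @ $25.10 + 117 @ $22.45 + 74 @ $25.20 = $6,264.90
Check: goods available $22,951.60 = COGS $16,686.70 + ending $6,264.90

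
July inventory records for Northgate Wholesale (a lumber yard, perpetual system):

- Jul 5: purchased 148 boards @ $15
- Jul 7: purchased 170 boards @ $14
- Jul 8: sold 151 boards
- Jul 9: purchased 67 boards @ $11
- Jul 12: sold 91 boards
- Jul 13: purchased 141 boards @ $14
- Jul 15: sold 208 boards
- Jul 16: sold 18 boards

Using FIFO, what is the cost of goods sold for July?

COGS = $6,499

Jul 8, 151 sold [FIFO — oldest first]: 148 @ $15 + 3 @ $14 = $2,262
Jul 12, 91 sold [FIFO — oldest first]: 91 @ $14 = $1,274
Jul 15, 208 sold [FIFO — oldest first]: 76 @ $14 + 67 @ $11 + 65 @ $14 = $2,711
Jul 16, 18 sold [FIFO — oldest first]: 18 @ $14 = $252
Total COGS = $2,262 + $1,274 + $2,711 + $252 = $6,499
Ending inventory: 58 @ $14 = $812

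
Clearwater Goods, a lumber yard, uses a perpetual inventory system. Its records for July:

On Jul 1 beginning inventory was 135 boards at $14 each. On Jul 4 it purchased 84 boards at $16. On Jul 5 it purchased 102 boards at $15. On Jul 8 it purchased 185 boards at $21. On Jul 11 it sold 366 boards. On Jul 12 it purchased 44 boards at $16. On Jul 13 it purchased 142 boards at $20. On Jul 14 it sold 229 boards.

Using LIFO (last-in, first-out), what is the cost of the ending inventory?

Ending inventory = $1,358

Jul 11, 366 sold [LIFO — newest first]: 185 @ $21 + 102 @ $15 + 79 @ $16 = $6,679
Jul 14, 229 sold [LIFO — newest first]: 142 @ $20 + 44 @ $16 + 5 @ $16 + 38 @ $14 = $4,156
Total COGS = $6,679 + $4,156 = $10,835
Ending inventory: 97 @ $14 = $1,358
Check: goods available $12,193 = COGS $10,835 + ending $1,358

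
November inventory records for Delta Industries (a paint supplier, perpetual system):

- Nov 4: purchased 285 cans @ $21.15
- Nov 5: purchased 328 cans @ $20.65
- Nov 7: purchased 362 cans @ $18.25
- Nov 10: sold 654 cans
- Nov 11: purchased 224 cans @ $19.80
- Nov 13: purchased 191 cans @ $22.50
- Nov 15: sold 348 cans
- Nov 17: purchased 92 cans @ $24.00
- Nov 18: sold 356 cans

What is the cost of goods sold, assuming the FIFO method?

COGS = $27,420.15

Nov 10, 654 sold [FIFO — oldest first]: 285 @ $21.15 + 328 @ $20.65 + 41 @ $18.25 = $13,549.20
Nov 15, 348 sold [FIFO — oldest first]: 321 @ $18.25 + 27 @ $19.80 = $6,392.85
Nov 18, 356 sold [FIFO — oldest first]: 197 @ $19.80 + 159 @ $22.50 = $7,478.10
Total COGS = $13,549.20 + $6,392.85 + $7,478.10 = $27,420.15
Ending inventory: 32 @ $22.50 + 92 @ $24.00 = $2,928.00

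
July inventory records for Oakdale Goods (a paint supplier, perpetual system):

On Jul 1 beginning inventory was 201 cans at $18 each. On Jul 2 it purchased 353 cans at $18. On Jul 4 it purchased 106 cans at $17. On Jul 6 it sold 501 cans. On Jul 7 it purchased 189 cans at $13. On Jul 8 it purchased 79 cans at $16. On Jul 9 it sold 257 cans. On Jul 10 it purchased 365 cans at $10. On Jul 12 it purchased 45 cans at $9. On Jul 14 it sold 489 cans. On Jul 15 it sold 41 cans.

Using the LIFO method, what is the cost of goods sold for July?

Jul 6, 501 sold [LIFO — newest first]: 106 @ $17 + 353 @ $18 + 42 @ $18 = $8,912
Jul 9, 257 sold [LIFO — newest first]: 79 @ $16 + 178 @ $13 = $3,578
Jul 14, 489 sold [LIFO — newest first]: 45 @ $9 + 365 @ $10 + 11 @ $13 + 68 @ $18 = $5,422
Jul 15, 41 sold [LIFO — newest first]: 41 @ $18 = $738
Total COGS = $8,912 + $3,578 + $5,422 + $738 = $18,650
Ending inventory: 50 @ $18 = $900
Check: goods available $19,550 = COGS $18,650 + ending $900

COGS = $18,650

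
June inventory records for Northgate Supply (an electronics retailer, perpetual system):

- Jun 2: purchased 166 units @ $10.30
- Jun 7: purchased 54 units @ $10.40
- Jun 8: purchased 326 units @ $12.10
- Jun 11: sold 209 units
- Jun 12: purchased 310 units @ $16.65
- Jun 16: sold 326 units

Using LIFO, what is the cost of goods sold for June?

COGS = $7,884.00

Jun 11, 209 sold [LIFO — newest first]: 209 @ $12.10 = $2,528.90
Jun 16, 326 sold [LIFO — newest first]: 310 @ $16.65 + 16 @ $12.10 = $5,355.10
Total COGS = $2,528.90 + $5,355.10 = $7,884.00
Ending inventory: 166 @ $10.30 + 54 @ $10.40 + 101 @ $12.10 = $3,493.50
Check: goods available $11,377.50 = COGS $7,884.00 + ending $3,493.50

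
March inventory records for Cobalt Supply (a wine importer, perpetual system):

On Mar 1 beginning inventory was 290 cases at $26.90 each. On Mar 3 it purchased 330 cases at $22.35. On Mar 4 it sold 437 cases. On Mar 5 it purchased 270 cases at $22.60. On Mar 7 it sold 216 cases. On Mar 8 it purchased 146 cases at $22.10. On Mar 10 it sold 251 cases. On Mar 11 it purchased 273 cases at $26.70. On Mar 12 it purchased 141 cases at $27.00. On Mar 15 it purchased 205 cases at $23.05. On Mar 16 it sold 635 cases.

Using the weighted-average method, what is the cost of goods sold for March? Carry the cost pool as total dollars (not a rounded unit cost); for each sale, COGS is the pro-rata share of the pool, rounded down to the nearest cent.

COGS = $37,416.19

After Mar 1: 290 on hand, pool $7,801.00 (≈ $26.9000 each)
After Mar 3: 620 on hand, pool $15,176.50 (≈ $24.4782 each)
Mar 4, sell 437: 437/620 × $15,176.50 → $10,696.98
After Mar 5: 453 on hand, pool $10,581.52 (≈ $23.3588 each)
Mar 7, sell 216: 216/453 × $10,581.52 → $5,045.49
After Mar 8: 383 on hand, pool $8,762.63 (≈ $22.8789 each)
Mar 10, sell 251: 251/383 × $8,762.63 → $5,742.61
After Mar 11: 405 on hand, pool $10,309.12 (≈ $25.4546 each)
After Mar 12: 546 on hand, pool $14,116.12 (≈ $25.8537 each)
After Mar 15: 751 on hand, pool $18,841.37 (≈ $25.0884 each)
Mar 16, sell 635: 635/751 × $18,841.37 → $15,931.11
Total COGS = $10,696.98 + $5,045.49 + $5,742.61 + $15,931.11 = $37,416.19
Ending inventory (cost pool remaining) = $2,910.26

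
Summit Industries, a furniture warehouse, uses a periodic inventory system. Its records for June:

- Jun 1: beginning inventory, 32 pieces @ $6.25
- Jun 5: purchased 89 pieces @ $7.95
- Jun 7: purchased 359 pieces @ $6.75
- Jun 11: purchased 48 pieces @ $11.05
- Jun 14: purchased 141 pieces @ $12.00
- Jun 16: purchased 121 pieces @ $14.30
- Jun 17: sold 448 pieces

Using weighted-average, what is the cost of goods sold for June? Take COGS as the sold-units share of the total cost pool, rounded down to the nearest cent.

Jun 17, sell 448: 448/790 × $7,283.50 → $4,130.38
Ending inventory (cost pool remaining) = $3,153.12

COGS = $4,130.38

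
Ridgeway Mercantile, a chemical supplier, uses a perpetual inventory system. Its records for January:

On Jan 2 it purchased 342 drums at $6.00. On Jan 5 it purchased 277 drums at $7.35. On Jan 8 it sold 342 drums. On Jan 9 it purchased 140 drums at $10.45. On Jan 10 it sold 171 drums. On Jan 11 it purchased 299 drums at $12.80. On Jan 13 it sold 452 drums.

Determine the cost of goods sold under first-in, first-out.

Jan 8, 342 sold [FIFO — oldest first]: 342 @ $6.00 = $2,052.00
Jan 10, 171 sold [FIFO — oldest first]: 171 @ $7.35 = $1,256.85
Jan 13, 452 sold [FIFO — oldest first]: 106 @ $7.35 + 140 @ $10.45 + 206 @ $12.80 = $4,878.90
Total COGS = $2,052.00 + $1,256.85 + $4,878.90 = $8,187.75
Ending inventory: 93 @ $12.80 = $1,190.40

COGS = $8,187.75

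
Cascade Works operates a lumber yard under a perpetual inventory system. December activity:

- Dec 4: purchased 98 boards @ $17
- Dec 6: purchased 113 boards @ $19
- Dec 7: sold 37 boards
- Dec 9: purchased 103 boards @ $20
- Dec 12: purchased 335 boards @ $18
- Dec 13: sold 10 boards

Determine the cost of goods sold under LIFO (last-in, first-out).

Dec 7, 37 sold [LIFO — newest first]: 37 @ $19 = $703
Dec 13, 10 sold [LIFO — newest first]: 10 @ $18 = $180
Total COGS = $703 + $180 = $883
Ending inventory: 98 @ $17 + 76 @ $19 + 103 @ $20 + 325 @ $18 = $11,020

COGS = $883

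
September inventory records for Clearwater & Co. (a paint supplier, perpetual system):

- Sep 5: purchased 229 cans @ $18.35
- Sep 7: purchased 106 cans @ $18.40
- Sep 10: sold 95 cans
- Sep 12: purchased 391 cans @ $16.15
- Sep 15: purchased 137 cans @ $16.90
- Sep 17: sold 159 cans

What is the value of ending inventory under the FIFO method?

Ending inventory = $10,120.35

Sep 10, 95 sold [FIFO — oldest first]: 95 @ $18.35 = $1,743.25
Sep 17, 159 sold [FIFO — oldest first]: 134 @ $18.35 + 25 @ $18.40 = $2,918.90
Total COGS = $1,743.25 + $2,918.90 = $4,662.15
Ending inventory: 81 @ $18.40 + 391 @ $16.15 + 137 @ $16.90 = $10,120.35
Check: goods available $14,782.50 = COGS $4,662.15 + ending $10,120.35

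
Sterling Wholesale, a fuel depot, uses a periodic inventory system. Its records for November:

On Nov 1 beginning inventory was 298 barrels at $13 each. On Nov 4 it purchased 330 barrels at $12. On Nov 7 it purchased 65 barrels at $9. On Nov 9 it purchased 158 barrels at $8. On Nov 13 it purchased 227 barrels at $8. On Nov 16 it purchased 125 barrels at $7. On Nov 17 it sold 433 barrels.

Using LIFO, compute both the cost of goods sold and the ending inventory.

Nov 17, 433 sold [LIFO — newest first]: 125 @ $7 + 227 @ $8 + 81 @ $8 = $3,339
Ending inventory: 298 @ $13 + 330 @ $12 + 65 @ $9 + 77 @ $8 = $9,035

COGS = $3,339; ending inventory = $9,035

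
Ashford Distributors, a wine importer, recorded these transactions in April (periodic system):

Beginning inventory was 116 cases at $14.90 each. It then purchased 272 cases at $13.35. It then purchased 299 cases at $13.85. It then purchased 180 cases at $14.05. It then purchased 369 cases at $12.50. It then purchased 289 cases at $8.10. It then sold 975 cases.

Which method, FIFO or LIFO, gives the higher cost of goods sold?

FIFO COGS: 116 @ $14.90 + 272 @ $13.35 + 299 @ $13.85 + 180 @ $14.05 + 108 @ $12.50 = $13,379.75
LIFO COGS: 289 @ $8.10 + 369 @ $12.50 + 180 @ $14.05 + 137 @ $13.85 = $11,379.85

FIFO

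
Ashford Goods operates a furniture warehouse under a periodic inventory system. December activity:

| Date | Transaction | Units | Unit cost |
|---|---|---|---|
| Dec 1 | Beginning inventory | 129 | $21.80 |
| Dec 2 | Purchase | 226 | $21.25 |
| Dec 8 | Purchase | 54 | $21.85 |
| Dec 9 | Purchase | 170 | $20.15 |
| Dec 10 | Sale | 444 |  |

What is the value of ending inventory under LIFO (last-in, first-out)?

Dec 10, 444 sold [LIFO — newest first]: 170 @ $20.15 + 54 @ $21.85 + 220 @ $21.25 = $9,280.40
Ending inventory: 129 @ $21.80 + 6 @ $21.25 = $2,939.70
Check: goods available $12,220.10 = COGS $9,280.40 + ending $2,939.70

Ending inventory = $2,939.70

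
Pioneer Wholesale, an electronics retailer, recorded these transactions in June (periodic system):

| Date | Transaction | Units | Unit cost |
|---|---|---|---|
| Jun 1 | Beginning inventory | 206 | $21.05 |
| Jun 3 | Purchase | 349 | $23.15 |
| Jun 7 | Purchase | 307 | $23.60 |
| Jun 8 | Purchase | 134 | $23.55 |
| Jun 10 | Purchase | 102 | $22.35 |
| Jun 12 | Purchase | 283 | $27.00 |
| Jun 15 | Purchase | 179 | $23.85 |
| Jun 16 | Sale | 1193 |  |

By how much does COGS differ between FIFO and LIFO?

$1,281.70

FIFO COGS: 206 @ $21.05 + 349 @ $23.15 + 307 @ $23.60 + 134 @ $23.55 + 102 @ $22.35 + 95 @ $27.00 = $27,661.25
LIFO COGS: 179 @ $23.85 + 283 @ $27.00 + 102 @ $22.35 + 134 @ $23.55 + 307 @ $23.60 + 188 @ $23.15 = $28,942.95
Difference = |$27,661.25 − $28,942.95| = $1,281.70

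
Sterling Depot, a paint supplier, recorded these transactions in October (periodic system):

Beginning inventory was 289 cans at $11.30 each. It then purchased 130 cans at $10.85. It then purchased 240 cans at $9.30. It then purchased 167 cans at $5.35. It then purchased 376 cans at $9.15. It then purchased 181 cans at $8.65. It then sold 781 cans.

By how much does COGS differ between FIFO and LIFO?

FIFO COGS: 289 @ $11.30 + 130 @ $10.85 + 240 @ $9.30 + 122 @ $5.35 = $7,560.90
LIFO COGS: 181 @ $8.65 + 376 @ $9.15 + 167 @ $5.35 + 57 @ $9.30 = $6,429.60
Difference = |$7,560.90 − $6,429.60| = $1,131.30

$1,131.30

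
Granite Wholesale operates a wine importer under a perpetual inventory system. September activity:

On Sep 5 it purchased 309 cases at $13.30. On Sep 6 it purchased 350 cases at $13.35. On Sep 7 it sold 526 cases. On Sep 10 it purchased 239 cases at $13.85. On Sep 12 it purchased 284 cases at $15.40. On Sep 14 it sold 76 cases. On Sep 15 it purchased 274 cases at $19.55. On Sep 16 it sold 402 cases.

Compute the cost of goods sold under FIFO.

COGS = $13,724.75

Sep 7, 526 sold [FIFO — oldest first]: 309 @ $13.30 + 217 @ $13.35 = $7,006.65
Sep 14, 76 sold [FIFO — oldest first]: 76 @ $13.35 = $1,014.60
Sep 16, 402 sold [FIFO — oldest first]: 57 @ $13.35 + 239 @ $13.85 + 106 @ $15.40 = $5,703.50
Total COGS = $7,006.65 + $1,014.60 + $5,703.50 = $13,724.75
Ending inventory: 178 @ $15.40 + 274 @ $19.55 = $8,097.90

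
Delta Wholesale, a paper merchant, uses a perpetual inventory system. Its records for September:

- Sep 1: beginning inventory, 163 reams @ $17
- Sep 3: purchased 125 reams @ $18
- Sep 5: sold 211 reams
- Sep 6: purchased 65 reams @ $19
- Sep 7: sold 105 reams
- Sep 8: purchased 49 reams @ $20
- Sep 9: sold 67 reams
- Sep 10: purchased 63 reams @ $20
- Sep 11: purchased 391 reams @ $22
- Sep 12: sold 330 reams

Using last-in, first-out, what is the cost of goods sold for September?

Sep 5, 211 sold [LIFO — newest first]: 125 @ $18 + 86 @ $17 = $3,712
Sep 7, 105 sold [LIFO — newest first]: 65 @ $19 + 40 @ $17 = $1,915
Sep 9, 67 sold [LIFO — newest first]: 49 @ $20 + 18 @ $17 = $1,286
Sep 12, 330 sold [LIFO — newest first]: 330 @ $22 = $7,260
Total COGS = $3,712 + $1,915 + $1,286 + $7,260 = $14,173
Ending inventory: 19 @ $17 + 63 @ $20 + 61 @ $22 = $2,925
Check: goods available $17,098 = COGS $14,173 + ending $2,925

COGS = $14,173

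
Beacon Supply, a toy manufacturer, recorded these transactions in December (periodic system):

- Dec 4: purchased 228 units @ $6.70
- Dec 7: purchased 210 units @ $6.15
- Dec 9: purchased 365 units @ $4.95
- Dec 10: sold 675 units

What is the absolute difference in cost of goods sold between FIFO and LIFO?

FIFO COGS: 228 @ $6.70 + 210 @ $6.15 + 237 @ $4.95 = $3,992.25
LIFO COGS: 365 @ $4.95 + 210 @ $6.15 + 100 @ $6.70 = $3,768.25
Difference = |$3,992.25 − $3,768.25| = $224.00

$224.00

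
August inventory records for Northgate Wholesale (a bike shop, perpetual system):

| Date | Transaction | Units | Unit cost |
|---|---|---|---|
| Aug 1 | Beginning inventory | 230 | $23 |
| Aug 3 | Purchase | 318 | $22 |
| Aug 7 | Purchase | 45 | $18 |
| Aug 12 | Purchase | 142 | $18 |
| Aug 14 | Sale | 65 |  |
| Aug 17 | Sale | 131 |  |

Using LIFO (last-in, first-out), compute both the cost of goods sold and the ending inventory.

COGS = $3,564; ending inventory = $12,088

Aug 14, 65 sold [LIFO — newest first]: 65 @ $18 = $1,170
Aug 17, 131 sold [LIFO — newest first]: 77 @ $18 + 45 @ $18 + 9 @ $22 = $2,394
Total COGS = $1,170 + $2,394 = $3,564
Ending inventory: 230 @ $23 + 309 @ $22 = $12,088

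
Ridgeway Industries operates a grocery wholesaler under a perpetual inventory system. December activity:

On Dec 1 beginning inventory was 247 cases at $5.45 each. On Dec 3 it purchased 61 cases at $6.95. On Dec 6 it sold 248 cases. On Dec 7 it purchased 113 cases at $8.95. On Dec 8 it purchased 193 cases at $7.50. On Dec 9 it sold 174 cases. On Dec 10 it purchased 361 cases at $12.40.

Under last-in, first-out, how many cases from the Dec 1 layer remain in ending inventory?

Dec 6, 248 sold [LIFO — newest first]: 61 @ $6.95 + 187 @ $5.45 = $1,443.10
Dec 9, 174 sold [LIFO — newest first]: 174 @ $7.50 = $1,305.00
Total COGS = $1,443.10 + $1,305.00 = $2,748.10
Ending inventory: 60 @ $5.45 + 113 @ $8.95 + 19 @ $7.50 + 361 @ $12.40 = $5,957.25

60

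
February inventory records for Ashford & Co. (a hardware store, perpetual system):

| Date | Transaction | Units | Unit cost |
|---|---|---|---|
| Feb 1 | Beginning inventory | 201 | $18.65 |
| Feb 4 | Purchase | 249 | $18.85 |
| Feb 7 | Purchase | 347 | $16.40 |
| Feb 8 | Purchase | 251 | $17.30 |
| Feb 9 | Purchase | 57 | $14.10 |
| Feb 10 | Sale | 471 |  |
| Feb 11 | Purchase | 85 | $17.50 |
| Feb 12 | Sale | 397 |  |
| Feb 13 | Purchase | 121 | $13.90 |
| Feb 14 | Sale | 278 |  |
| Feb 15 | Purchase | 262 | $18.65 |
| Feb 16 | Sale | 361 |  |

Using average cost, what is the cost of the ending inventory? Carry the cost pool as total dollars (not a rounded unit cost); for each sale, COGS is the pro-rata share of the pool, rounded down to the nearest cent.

After Feb 1: 201 on hand, pool $3,748.65 (≈ $18.6500 each)
After Feb 4: 450 on hand, pool $8,442.30 (≈ $18.7607 each)
After Feb 7: 797 on hand, pool $14,133.10 (≈ $17.7329 each)
After Feb 8: 1048 on hand, pool $18,475.40 (≈ $17.6292 each)
After Feb 9: 1105 on hand, pool $19,279.10 (≈ $17.4471 each)
Feb 10, sell 471: 471/1105 × $19,279.10 → $8,217.60
After Feb 11: 719 on hand, pool $12,549.00 (≈ $17.4534 each)
Feb 12, sell 397: 397/719 × $12,549.00 → $6,929.00
After Feb 13: 443 on hand, pool $7,301.90 (≈ $16.4828 each)
Feb 14, sell 278: 278/443 × $7,301.90 → $4,582.23
After Feb 15: 427 on hand, pool $7,605.97 (≈ $17.8126 each)
Feb 16, sell 361: 361/427 × $7,605.97 → $6,430.33
Total COGS = $8,217.60 + $6,929.00 + $4,582.23 + $6,430.33 = $26,159.16
Ending inventory (cost pool remaining) = $1,175.64

Ending inventory = $1,175.64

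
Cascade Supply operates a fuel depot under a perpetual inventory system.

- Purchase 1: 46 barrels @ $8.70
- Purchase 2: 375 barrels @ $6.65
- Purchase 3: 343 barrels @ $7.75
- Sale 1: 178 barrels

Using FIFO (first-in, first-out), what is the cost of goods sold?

COGS = $1,278.00

Sale 1 (178) [FIFO — oldest first]: 46 @ $8.70 + 132 @ $6.65 = $1,278.00
Ending inventory: 243 @ $6.65 + 343 @ $7.75 = $4,274.20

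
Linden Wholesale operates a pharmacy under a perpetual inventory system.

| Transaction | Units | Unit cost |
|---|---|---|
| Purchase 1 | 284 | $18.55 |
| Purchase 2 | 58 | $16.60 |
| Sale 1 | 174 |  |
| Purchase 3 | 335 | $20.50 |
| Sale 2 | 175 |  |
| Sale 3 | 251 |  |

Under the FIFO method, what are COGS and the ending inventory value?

COGS = $11,520.00; ending inventory = $1,578.50

Sale 1 (174) [FIFO — oldest first]: 174 @ $18.55 = $3,227.70
Sale 2 (175) [FIFO — oldest first]: 110 @ $18.55 + 58 @ $16.60 + 7 @ $20.50 = $3,146.80
Sale 3 (251) [FIFO — oldest first]: 251 @ $20.50 = $5,145.50
Total COGS = $3,227.70 + $3,146.80 + $5,145.50 = $11,520.00
Ending inventory: 77 @ $20.50 = $1,578.50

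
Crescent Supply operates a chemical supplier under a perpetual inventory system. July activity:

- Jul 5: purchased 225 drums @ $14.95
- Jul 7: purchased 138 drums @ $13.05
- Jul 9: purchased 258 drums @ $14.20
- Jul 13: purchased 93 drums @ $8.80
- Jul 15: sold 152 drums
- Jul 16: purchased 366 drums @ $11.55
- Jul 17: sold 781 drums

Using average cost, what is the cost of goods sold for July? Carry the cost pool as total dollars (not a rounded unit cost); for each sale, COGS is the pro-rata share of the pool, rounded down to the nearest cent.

COGS = $12,001.54

After Jul 5: 225 on hand, pool $3,363.75 (≈ $14.9500 each)
After Jul 7: 363 on hand, pool $5,164.65 (≈ $14.2277 each)
After Jul 9: 621 on hand, pool $8,828.25 (≈ $14.2162 each)
After Jul 13: 714 on hand, pool $9,646.65 (≈ $13.5107 each)
Jul 15, sell 152: 152/714 × $9,646.65 → $2,053.62
After Jul 16: 928 on hand, pool $11,820.33 (≈ $12.7374 each)
Jul 17, sell 781: 781/928 × $11,820.33 → $9,947.92
Total COGS = $2,053.62 + $9,947.92 = $12,001.54
Ending inventory (cost pool remaining) = $1,872.41
Check: goods available $13,873.95 = COGS $12,001.54 + ending $1,872.41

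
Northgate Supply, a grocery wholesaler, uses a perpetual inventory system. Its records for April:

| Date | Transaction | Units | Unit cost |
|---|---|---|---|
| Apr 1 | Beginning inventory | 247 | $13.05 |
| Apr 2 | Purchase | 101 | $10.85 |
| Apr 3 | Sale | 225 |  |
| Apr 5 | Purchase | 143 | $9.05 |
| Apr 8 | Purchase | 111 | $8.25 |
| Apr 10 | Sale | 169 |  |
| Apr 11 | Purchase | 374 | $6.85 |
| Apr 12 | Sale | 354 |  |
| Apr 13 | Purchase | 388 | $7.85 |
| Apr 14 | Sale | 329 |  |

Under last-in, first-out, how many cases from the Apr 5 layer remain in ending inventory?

85

Apr 3, 225 sold [LIFO — newest first]: 101 @ $10.85 + 124 @ $13.05 = $2,714.05
Apr 10, 169 sold [LIFO — newest first]: 111 @ $8.25 + 58 @ $9.05 = $1,440.65
Apr 12, 354 sold [LIFO — newest first]: 354 @ $6.85 = $2,424.90
Apr 14, 329 sold [LIFO — newest first]: 329 @ $7.85 = $2,582.65
Total COGS = $2,714.05 + $1,440.65 + $2,424.90 + $2,582.65 = $9,162.25
Ending inventory: 123 @ $13.05 + 85 @ $9.05 + 20 @ $6.85 + 59 @ $7.85 = $2,974.55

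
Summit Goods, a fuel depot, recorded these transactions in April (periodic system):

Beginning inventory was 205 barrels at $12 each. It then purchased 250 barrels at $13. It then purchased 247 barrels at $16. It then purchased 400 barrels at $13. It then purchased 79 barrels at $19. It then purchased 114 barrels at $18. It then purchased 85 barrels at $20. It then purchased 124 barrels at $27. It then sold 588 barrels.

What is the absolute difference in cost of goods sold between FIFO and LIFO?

$3,181

FIFO COGS: 205 @ $12 + 250 @ $13 + 133 @ $16 = $7,838
LIFO COGS: 124 @ $27 + 85 @ $20 + 114 @ $18 + 79 @ $19 + 186 @ $13 = $11,019
Difference = |$7,838 − $11,019| = $3,181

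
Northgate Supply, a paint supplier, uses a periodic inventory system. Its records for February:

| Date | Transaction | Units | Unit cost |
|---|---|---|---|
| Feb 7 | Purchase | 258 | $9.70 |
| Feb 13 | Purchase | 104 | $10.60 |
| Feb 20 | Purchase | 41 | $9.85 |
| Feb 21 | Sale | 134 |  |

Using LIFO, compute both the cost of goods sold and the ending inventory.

COGS = $1,389.65; ending inventory = $2,619.20

Feb 21, 134 sold [LIFO — newest first]: 41 @ $9.85 + 93 @ $10.60 = $1,389.65
Ending inventory: 258 @ $9.70 + 11 @ $10.60 = $2,619.20
Check: goods available $4,008.85 = COGS $1,389.65 + ending $2,619.20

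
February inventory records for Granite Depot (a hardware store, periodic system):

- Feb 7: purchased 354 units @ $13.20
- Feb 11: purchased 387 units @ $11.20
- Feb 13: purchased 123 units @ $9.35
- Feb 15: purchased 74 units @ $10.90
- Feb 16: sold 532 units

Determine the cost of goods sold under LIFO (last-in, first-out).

COGS = $5,708.65

Feb 16, 532 sold [LIFO — newest first]: 74 @ $10.90 + 123 @ $9.35 + 335 @ $11.20 = $5,708.65
Ending inventory: 354 @ $13.20 + 52 @ $11.20 = $5,255.20
Check: goods available $10,963.85 = COGS $5,708.65 + ending $5,255.20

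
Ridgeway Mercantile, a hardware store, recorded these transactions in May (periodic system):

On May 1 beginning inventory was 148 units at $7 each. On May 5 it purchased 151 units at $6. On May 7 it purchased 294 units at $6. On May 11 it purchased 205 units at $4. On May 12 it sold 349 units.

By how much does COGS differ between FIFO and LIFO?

$558

FIFO COGS: 148 @ $7 + 151 @ $6 + 50 @ $6 = $2,242
LIFO COGS: 205 @ $4 + 144 @ $6 = $1,684
Difference = |$2,242 − $1,684| = $558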